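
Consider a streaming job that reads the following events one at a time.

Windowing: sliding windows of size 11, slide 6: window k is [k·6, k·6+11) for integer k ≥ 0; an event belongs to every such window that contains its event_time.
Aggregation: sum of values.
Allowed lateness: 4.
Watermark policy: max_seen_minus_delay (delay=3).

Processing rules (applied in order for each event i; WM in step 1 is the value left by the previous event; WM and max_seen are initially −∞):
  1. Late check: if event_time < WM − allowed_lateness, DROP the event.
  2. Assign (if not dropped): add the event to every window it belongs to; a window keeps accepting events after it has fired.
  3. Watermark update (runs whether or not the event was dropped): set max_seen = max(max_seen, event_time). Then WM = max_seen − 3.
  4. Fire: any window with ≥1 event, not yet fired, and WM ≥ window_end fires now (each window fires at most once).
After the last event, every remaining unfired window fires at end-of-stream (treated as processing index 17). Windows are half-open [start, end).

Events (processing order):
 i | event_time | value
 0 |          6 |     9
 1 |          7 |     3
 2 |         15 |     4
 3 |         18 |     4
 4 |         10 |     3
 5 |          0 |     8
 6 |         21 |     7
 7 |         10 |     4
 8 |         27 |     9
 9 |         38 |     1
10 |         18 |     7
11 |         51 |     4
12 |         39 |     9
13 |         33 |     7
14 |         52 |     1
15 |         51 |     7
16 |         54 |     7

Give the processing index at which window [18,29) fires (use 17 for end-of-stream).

9

i=0 t=6 v=9: → [6,17),[0,11); WM=3
i=1 t=7 v=3: → [6,17),[0,11); WM=4
i=2 t=15 v=4: → [12,23),[6,17); WM=12; [0,11) fires=12
i=3 t=18 v=4: → [18,29),[12,23); WM=15
i=4 t=10 v=3: DROP (t<15-4); WM=15
i=5 t=0 v=8: DROP (t<15-4); WM=15
i=6 t=21 v=7: → [18,29),[12,23); WM=18; [6,17) fires=16
i=7 t=10 v=4: DROP (t<18-4); WM=18
i=8 t=27 v=9: → [24,35),[18,29); WM=24; [12,23) fires=15
i=9 t=38 v=1: → [36,47),[30,41); WM=35; [18,29) fires=20 [24,35) fires=9
i=10 t=18 v=7: DROP (t<35-4); WM=35
i=11 t=51 v=4: → [48,59),[42,53); WM=48; [30,41) fires=1 [36,47) fires=1
i=12 t=39 v=9: DROP (t<48-4); WM=48
i=13 t=33 v=7: DROP (t<48-4); WM=48
i=14 t=52 v=1: → [48,59),[42,53); WM=49
i=15 t=51 v=7: → [48,59),[42,53); WM=49
i=16 t=54 v=7: → [54,65),[48,59); WM=51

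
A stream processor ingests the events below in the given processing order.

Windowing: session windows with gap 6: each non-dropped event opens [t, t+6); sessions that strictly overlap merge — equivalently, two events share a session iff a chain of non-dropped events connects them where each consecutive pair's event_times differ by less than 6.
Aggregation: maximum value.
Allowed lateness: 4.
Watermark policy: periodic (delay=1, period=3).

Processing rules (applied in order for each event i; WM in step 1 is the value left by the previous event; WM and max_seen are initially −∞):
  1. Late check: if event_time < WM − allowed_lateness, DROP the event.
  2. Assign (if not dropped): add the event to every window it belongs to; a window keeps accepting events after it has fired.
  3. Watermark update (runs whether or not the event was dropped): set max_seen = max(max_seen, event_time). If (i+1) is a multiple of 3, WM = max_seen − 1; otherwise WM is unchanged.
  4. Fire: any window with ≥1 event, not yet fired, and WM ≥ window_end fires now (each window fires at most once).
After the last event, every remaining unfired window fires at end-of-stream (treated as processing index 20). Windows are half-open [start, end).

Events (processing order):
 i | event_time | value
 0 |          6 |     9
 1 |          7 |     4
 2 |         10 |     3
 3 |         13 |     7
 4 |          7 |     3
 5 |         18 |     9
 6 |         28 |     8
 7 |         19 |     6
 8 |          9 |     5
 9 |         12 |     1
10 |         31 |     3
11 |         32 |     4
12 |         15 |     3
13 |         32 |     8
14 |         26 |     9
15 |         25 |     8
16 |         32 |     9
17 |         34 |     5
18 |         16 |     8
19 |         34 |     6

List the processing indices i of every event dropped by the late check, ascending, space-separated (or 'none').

i=0 t=6 v=9: → [6,12); WM=−∞
i=1 t=7 v=4: → [6,13); WM=−∞
i=2 t=10 v=3: → [6,16); WM=9
i=3 t=13 v=7: → [6,19); WM=9
i=4 t=7 v=3: → [6,19); WM=9
i=5 t=18 v=9: → [6,24); WM=17
i=6 t=28 v=8: → [28,34); WM=17
i=7 t=19 v=6: → [6,25); WM=17
i=8 t=9 v=5: DROP (t<17-4); WM=27
i=9 t=12 v=1: DROP (t<27-4); WM=27
i=10 t=31 v=3: → [28,37); WM=27
i=11 t=32 v=4: → [28,38); WM=31
i=12 t=15 v=3: DROP (t<31-4); WM=31
i=13 t=32 v=8: → [28,38); WM=31
i=14 t=26 v=9: DROP (t<31-4); WM=31
i=15 t=25 v=8: DROP (t<31-4); WM=31
i=16 t=32 v=9: → [28,38); WM=31
i=17 t=34 v=5: → [28,40); WM=33
i=18 t=16 v=8: DROP (t<33-4); WM=33
i=19 t=34 v=6: → [28,40); WM=33

8 9 12 14 15 18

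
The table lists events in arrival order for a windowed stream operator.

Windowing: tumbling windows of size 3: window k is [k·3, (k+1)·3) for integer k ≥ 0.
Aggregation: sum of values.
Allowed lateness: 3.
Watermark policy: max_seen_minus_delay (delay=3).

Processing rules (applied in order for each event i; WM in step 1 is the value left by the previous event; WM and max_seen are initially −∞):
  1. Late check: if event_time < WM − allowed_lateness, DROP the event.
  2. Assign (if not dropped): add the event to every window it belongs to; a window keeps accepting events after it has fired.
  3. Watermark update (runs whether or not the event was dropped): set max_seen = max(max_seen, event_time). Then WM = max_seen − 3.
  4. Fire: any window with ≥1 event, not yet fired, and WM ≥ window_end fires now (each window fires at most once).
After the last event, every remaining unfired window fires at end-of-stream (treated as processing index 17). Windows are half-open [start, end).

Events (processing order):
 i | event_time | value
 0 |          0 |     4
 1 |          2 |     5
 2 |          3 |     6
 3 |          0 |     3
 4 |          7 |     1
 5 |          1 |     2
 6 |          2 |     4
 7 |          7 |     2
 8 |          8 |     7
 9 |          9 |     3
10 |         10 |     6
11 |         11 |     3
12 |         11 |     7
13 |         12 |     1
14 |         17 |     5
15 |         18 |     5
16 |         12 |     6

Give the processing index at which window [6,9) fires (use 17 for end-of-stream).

i=0 t=0 v=4: → [0,3); WM=-3
i=1 t=2 v=5: → [0,3); WM=-1
i=2 t=3 v=6: → [3,6); WM=0
i=3 t=0 v=3: → [0,3); WM=0
i=4 t=7 v=1: → [6,9); WM=4; [0,3) fires=12
i=5 t=1 v=2: → [0,3); WM=4
i=6 t=2 v=4: → [0,3); WM=4
i=7 t=7 v=2: → [6,9); WM=4
i=8 t=8 v=7: → [6,9); WM=5
i=9 t=9 v=3: → [9,12); WM=6; [3,6) fires=6
i=10 t=10 v=6: → [9,12); WM=7
i=11 t=11 v=3: → [9,12); WM=8
i=12 t=11 v=7: → [9,12); WM=8
i=13 t=12 v=1: → [12,15); WM=9; [6,9) fires=10
i=14 t=17 v=5: → [15,18); WM=14; [9,12) fires=19
i=15 t=18 v=5: → [18,21); WM=15; [12,15) fires=1
i=16 t=12 v=6: → [12,15); WM=15

13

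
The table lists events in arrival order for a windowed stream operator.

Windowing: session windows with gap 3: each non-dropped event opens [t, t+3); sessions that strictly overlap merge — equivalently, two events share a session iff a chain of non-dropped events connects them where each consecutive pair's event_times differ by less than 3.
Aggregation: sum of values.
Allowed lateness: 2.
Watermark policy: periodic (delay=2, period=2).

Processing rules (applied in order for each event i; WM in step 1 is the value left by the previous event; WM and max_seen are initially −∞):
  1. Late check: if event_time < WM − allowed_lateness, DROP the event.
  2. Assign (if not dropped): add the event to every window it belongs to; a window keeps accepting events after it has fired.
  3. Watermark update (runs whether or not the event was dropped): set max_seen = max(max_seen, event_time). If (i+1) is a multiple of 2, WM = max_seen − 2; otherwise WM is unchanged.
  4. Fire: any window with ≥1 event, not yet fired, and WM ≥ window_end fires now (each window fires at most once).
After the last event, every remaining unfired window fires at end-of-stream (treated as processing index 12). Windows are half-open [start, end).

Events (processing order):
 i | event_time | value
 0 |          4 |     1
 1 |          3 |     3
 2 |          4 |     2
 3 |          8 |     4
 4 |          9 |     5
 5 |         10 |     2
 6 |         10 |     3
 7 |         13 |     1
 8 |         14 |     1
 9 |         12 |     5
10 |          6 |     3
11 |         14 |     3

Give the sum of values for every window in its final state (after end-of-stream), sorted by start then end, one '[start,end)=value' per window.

[3,7)=6 [8,17)=24

i=0 t=4 v=1: → [4,7); WM=−∞
i=1 t=3 v=3: → [3,7); WM=2
i=2 t=4 v=2: → [3,7); WM=2
i=3 t=8 v=4: → [8,11); WM=6
i=4 t=9 v=5: → [8,12); WM=6
i=5 t=10 v=2: → [8,13); WM=8
i=6 t=10 v=3: → [8,13); WM=8
i=7 t=13 v=1: → [13,16); WM=11
i=8 t=14 v=1: → [13,17); WM=11
i=9 t=12 v=5: → [8,17); WM=12
i=10 t=6 v=3: DROP (t<12-2); WM=12
i=11 t=14 v=3: → [8,17); WM=12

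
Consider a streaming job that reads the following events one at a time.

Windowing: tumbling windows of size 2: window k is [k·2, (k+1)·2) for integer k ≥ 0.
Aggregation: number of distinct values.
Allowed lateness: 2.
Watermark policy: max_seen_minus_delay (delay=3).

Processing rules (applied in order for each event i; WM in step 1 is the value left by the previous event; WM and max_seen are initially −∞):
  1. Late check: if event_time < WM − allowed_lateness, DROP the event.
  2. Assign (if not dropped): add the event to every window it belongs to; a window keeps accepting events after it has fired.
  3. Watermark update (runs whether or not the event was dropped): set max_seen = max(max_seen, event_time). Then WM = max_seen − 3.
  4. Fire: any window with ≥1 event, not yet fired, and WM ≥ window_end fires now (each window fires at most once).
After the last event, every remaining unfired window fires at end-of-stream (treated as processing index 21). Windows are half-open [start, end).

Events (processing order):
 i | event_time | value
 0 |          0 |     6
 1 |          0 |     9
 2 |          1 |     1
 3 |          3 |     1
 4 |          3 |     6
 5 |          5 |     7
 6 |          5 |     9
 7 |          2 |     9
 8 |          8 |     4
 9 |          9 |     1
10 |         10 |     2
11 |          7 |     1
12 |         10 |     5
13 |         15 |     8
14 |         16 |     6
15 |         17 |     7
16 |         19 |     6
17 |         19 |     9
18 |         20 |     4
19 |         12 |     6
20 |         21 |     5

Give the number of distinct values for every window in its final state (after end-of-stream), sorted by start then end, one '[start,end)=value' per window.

[0,2)=3 [2,4)=3 [4,6)=2 [6,8)=1 [8,10)=2 [10,12)=2 [14,16)=1 [16,18)=2 [18,20)=2 [20,22)=2

i=0 t=0 v=6: → [0,2); WM=-3
i=1 t=0 v=9: → [0,2); WM=-3
i=2 t=1 v=1: → [0,2); WM=-2
i=3 t=3 v=1: → [2,4); WM=0
i=4 t=3 v=6: → [2,4); WM=0
i=5 t=5 v=7: → [4,6); WM=2; [0,2) fires=3
i=6 t=5 v=9: → [4,6); WM=2
i=7 t=2 v=9: → [2,4); WM=2
i=8 t=8 v=4: → [8,10); WM=5; [2,4) fires=3
i=9 t=9 v=1: → [8,10); WM=6; [4,6) fires=2
i=10 t=10 v=2: → [10,12); WM=7
i=11 t=7 v=1: → [6,8); WM=7
i=12 t=10 v=5: → [10,12); WM=7
i=13 t=15 v=8: → [14,16); WM=12; [6,8) fires=1 [8,10) fires=2 [10,12) fires=2
i=14 t=16 v=6: → [16,18); WM=13
i=15 t=17 v=7: → [16,18); WM=14
i=16 t=19 v=6: → [18,20); WM=16; [14,16) fires=1
i=17 t=19 v=9: → [18,20); WM=16
i=18 t=20 v=4: → [20,22); WM=17
i=19 t=12 v=6: DROP (t<17-2); WM=17
i=20 t=21 v=5: → [20,22); WM=18; [16,18) fires=2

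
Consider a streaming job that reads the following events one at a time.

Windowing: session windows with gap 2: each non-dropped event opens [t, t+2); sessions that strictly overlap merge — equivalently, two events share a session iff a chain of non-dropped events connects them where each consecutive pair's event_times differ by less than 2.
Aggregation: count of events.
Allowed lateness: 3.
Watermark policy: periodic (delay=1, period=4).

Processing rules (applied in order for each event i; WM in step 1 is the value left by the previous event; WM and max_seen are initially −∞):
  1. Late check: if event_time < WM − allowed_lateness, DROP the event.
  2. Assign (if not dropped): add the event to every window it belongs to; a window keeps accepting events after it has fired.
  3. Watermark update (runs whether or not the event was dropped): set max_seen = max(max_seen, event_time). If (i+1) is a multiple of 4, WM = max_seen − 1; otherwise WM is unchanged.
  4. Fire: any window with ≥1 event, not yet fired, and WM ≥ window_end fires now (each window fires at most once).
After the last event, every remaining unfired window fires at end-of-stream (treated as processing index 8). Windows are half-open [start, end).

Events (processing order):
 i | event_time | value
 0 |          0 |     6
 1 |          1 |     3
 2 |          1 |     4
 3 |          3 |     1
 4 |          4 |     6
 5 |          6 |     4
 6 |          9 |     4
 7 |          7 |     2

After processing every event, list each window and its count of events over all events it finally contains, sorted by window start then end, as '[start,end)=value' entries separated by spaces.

[0,3)=3 [3,6)=2 [6,9)=2 [9,11)=1

i=0 t=0 v=6: → [0,2); WM=−∞
i=1 t=1 v=3: → [0,3); WM=−∞
i=2 t=1 v=4: → [0,3); WM=−∞
i=3 t=3 v=1: → [3,5); WM=2
i=4 t=4 v=6: → [3,6); WM=2
i=5 t=6 v=4: → [6,8); WM=2
i=6 t=9 v=4: → [9,11); WM=2
i=7 t=7 v=2: → [6,9); WM=8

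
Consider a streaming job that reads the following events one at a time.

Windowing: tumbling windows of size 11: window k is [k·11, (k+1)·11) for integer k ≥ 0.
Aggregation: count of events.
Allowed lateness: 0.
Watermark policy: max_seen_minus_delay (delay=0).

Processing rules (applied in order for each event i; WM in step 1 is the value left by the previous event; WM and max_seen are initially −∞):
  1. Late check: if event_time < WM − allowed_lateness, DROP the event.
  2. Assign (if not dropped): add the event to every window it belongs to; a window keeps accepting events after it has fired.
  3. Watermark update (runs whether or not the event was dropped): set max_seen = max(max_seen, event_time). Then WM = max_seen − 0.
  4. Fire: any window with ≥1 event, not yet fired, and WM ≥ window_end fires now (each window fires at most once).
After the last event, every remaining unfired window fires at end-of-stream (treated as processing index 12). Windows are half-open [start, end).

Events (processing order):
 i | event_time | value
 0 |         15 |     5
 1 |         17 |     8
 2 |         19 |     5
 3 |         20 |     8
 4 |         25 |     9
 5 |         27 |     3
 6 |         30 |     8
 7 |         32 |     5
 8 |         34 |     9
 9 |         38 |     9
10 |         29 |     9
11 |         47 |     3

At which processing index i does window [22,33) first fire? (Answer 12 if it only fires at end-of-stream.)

8

i=0 t=15 v=5: → [11,22); WM=15
i=1 t=17 v=8: → [11,22); WM=17
i=2 t=19 v=5: → [11,22); WM=19
i=3 t=20 v=8: → [11,22); WM=20
i=4 t=25 v=9: → [22,33); WM=25; [11,22) fires=4
i=5 t=27 v=3: → [22,33); WM=27
i=6 t=30 v=8: → [22,33); WM=30
i=7 t=32 v=5: → [22,33); WM=32
i=8 t=34 v=9: → [33,44); WM=34; [22,33) fires=4
i=9 t=38 v=9: → [33,44); WM=38
i=10 t=29 v=9: DROP (t<38-0); WM=38
i=11 t=47 v=3: → [44,55); WM=47; [33,44) fires=2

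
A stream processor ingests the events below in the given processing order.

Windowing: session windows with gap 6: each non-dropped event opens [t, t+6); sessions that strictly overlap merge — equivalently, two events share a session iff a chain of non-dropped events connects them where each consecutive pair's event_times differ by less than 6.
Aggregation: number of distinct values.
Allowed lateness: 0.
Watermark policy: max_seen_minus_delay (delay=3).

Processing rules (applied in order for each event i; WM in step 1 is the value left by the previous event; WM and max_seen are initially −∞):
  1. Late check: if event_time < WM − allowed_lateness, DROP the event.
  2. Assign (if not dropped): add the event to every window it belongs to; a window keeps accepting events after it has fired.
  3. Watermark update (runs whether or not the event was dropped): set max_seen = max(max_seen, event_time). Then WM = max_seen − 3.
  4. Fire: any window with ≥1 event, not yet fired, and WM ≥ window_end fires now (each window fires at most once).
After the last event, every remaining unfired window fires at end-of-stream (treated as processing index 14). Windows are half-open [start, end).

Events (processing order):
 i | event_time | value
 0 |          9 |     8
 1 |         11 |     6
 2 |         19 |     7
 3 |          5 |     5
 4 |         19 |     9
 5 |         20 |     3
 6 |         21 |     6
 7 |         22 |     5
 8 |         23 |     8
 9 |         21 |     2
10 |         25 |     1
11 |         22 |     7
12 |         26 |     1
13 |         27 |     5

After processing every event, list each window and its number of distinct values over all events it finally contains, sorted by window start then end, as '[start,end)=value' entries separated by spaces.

[9,17)=2 [19,33)=8

i=0 t=9 v=8: → [9,15); WM=6
i=1 t=11 v=6: → [9,17); WM=8
i=2 t=19 v=7: → [19,25); WM=16
i=3 t=5 v=5: DROP (t<16-0); WM=16
i=4 t=19 v=9: → [19,25); WM=16
i=5 t=20 v=3: → [19,26); WM=17
i=6 t=21 v=6: → [19,27); WM=18
i=7 t=22 v=5: → [19,28); WM=19
i=8 t=23 v=8: → [19,29); WM=20
i=9 t=21 v=2: → [19,29); WM=20
i=10 t=25 v=1: → [19,31); WM=22
i=11 t=22 v=7: → [19,31); WM=22
i=12 t=26 v=1: → [19,32); WM=23
i=13 t=27 v=5: → [19,33); WM=24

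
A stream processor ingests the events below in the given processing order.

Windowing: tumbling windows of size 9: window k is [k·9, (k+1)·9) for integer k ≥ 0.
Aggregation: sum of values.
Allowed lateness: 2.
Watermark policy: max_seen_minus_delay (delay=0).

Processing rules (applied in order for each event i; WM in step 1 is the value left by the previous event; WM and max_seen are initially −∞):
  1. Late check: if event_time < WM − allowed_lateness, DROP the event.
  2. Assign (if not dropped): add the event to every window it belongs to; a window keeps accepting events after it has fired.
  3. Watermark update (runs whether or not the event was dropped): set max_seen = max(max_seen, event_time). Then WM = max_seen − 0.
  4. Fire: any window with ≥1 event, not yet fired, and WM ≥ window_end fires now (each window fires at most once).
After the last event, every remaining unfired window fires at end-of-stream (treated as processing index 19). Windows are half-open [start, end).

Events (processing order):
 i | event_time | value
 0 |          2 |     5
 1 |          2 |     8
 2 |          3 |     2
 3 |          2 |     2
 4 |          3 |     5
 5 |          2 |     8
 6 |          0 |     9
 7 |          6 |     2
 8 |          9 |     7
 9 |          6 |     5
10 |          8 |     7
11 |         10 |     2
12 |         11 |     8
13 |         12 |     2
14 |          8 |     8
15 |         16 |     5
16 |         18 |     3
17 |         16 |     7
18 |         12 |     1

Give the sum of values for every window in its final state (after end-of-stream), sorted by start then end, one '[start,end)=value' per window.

i=0 t=2 v=5: → [0,9); WM=2
i=1 t=2 v=8: → [0,9); WM=2
i=2 t=3 v=2: → [0,9); WM=3
i=3 t=2 v=2: → [0,9); WM=3
i=4 t=3 v=5: → [0,9); WM=3
i=5 t=2 v=8: → [0,9); WM=3
i=6 t=0 v=9: DROP (t<3-2); WM=3
i=7 t=6 v=2: → [0,9); WM=6
i=8 t=9 v=7: → [9,18); WM=9; [0,9) fires=32
i=9 t=6 v=5: DROP (t<9-2); WM=9
i=10 t=8 v=7: → [0,9); WM=9
i=11 t=10 v=2: → [9,18); WM=10
i=12 t=11 v=8: → [9,18); WM=11
i=13 t=12 v=2: → [9,18); WM=12
i=14 t=8 v=8: DROP (t<12-2); WM=12
i=15 t=16 v=5: → [9,18); WM=16
i=16 t=18 v=3: → [18,27); WM=18; [9,18) fires=24
i=17 t=16 v=7: → [9,18); WM=18
i=18 t=12 v=1: DROP (t<18-2); WM=18

[0,9)=39 [9,18)=31 [18,27)=3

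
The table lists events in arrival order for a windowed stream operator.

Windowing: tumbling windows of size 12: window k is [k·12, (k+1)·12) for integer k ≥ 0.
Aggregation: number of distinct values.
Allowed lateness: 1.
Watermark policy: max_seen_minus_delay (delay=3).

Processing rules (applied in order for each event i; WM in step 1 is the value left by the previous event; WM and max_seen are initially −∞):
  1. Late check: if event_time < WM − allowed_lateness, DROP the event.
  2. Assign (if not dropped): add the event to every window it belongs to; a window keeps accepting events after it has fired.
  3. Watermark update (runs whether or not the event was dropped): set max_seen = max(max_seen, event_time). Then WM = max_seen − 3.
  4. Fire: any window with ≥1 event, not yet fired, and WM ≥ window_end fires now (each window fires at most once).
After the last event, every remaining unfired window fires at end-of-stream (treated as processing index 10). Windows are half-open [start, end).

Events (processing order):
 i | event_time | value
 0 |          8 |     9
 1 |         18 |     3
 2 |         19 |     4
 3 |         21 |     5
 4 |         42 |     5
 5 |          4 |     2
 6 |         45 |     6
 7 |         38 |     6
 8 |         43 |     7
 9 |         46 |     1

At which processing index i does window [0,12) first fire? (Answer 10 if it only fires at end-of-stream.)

i=0 t=8 v=9: → [0,12); WM=5
i=1 t=18 v=3: → [12,24); WM=15; [0,12) fires=1
i=2 t=19 v=4: → [12,24); WM=16
i=3 t=21 v=5: → [12,24); WM=18
i=4 t=42 v=5: → [36,48); WM=39; [12,24) fires=3
i=5 t=4 v=2: DROP (t<39-1); WM=39
i=6 t=45 v=6: → [36,48); WM=42
i=7 t=38 v=6: DROP (t<42-1); WM=42
i=8 t=43 v=7: → [36,48); WM=42
i=9 t=46 v=1: → [36,48); WM=43

1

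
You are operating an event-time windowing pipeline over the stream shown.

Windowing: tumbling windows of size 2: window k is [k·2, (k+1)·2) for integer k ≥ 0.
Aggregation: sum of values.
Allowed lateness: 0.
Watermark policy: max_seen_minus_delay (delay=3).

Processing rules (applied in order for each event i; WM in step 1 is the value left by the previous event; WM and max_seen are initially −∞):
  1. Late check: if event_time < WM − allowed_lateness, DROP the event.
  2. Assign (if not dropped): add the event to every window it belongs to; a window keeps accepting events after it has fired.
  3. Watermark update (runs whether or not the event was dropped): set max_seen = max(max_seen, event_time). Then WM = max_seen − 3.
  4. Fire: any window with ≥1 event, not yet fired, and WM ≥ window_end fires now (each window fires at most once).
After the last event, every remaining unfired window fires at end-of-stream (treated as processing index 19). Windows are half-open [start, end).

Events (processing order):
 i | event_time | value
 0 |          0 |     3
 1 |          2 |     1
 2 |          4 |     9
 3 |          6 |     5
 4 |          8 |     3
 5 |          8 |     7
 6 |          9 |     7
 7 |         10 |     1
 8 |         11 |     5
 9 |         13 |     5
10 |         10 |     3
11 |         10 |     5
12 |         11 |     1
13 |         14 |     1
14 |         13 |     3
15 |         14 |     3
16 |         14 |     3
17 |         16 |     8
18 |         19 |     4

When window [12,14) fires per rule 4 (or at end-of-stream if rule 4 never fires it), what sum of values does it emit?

8

i=0 t=0 v=3: → [0,2); WM=-3
i=1 t=2 v=1: → [2,4); WM=-1
i=2 t=4 v=9: → [4,6); WM=1
i=3 t=6 v=5: → [6,8); WM=3; [0,2) fires=3
i=4 t=8 v=3: → [8,10); WM=5; [2,4) fires=1
i=5 t=8 v=7: → [8,10); WM=5
i=6 t=9 v=7: → [8,10); WM=6; [4,6) fires=9
i=7 t=10 v=1: → [10,12); WM=7
i=8 t=11 v=5: → [10,12); WM=8; [6,8) fires=5
i=9 t=13 v=5: → [12,14); WM=10; [8,10) fires=17
i=10 t=10 v=3: → [10,12); WM=10
i=11 t=10 v=5: → [10,12); WM=10
i=12 t=11 v=1: → [10,12); WM=10
i=13 t=14 v=1: → [14,16); WM=11
i=14 t=13 v=3: → [12,14); WM=11
i=15 t=14 v=3: → [14,16); WM=11
i=16 t=14 v=3: → [14,16); WM=11
i=17 t=16 v=8: → [16,18); WM=13; [10,12) fires=15
i=18 t=19 v=4: → [18,20); WM=16; [12,14) fires=8 [14,16) fires=7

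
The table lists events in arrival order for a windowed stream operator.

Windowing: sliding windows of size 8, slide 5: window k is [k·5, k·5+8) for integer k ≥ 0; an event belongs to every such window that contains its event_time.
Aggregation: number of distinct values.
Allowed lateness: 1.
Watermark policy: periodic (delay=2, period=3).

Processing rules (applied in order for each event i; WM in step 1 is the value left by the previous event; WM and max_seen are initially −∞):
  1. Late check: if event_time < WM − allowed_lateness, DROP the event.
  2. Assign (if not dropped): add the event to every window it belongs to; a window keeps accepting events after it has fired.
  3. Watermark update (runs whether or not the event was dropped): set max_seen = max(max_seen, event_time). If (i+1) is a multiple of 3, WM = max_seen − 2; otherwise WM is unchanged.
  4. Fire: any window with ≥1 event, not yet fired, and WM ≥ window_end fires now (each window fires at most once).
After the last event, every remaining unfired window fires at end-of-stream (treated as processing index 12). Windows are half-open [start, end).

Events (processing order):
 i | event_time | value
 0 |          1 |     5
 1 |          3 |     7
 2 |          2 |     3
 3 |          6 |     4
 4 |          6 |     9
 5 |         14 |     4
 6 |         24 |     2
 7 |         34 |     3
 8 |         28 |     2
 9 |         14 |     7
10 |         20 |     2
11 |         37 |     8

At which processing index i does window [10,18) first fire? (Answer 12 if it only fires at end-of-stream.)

8

i=0 t=1 v=5: → [0,8); WM=−∞
i=1 t=3 v=7: → [0,8); WM=−∞
i=2 t=2 v=3: → [0,8); WM=1
i=3 t=6 v=4: → [5,13),[0,8); WM=1
i=4 t=6 v=9: → [5,13),[0,8); WM=1
i=5 t=14 v=4: → [10,18); WM=12; [0,8) fires=5
i=6 t=24 v=2: → [20,28); WM=12
i=7 t=34 v=3: → [30,38); WM=12
i=8 t=28 v=2: → [25,33); WM=32; [5,13) fires=2 [10,18) fires=1 [20,28) fires=1
i=9 t=14 v=7: DROP (t<32-1); WM=32
i=10 t=20 v=2: DROP (t<32-1); WM=32
i=11 t=37 v=8: → [35,43),[30,38); WM=35; [25,33) fires=1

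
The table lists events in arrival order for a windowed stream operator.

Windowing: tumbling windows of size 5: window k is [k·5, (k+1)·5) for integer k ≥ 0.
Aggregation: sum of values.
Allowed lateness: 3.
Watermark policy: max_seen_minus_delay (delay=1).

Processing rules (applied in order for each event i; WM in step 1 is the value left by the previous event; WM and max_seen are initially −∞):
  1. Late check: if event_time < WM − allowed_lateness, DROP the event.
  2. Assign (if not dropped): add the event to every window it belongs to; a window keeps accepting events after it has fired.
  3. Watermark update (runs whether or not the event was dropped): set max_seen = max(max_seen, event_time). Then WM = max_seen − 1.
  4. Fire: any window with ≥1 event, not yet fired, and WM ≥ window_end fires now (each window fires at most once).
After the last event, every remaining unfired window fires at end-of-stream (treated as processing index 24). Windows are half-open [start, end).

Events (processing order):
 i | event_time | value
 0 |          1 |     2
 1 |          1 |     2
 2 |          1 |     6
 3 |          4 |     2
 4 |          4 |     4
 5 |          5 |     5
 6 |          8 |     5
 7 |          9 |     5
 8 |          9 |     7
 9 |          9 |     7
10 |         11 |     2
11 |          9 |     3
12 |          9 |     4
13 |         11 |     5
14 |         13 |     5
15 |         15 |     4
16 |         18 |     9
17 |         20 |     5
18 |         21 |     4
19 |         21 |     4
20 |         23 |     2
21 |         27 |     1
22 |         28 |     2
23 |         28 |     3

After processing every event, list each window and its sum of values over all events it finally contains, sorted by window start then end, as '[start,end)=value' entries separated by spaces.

[0,5)=16 [5,10)=36 [10,15)=12 [15,20)=13 [20,25)=15 [25,30)=6

i=0 t=1 v=2: → [0,5); WM=0
i=1 t=1 v=2: → [0,5); WM=0
i=2 t=1 v=6: → [0,5); WM=0
i=3 t=4 v=2: → [0,5); WM=3
i=4 t=4 v=4: → [0,5); WM=3
i=5 t=5 v=5: → [5,10); WM=4
i=6 t=8 v=5: → [5,10); WM=7; [0,5) fires=16
i=7 t=9 v=5: → [5,10); WM=8
i=8 t=9 v=7: → [5,10); WM=8
i=9 t=9 v=7: → [5,10); WM=8
i=10 t=11 v=2: → [10,15); WM=10; [5,10) fires=29
i=11 t=9 v=3: → [5,10); WM=10
i=12 t=9 v=4: → [5,10); WM=10
i=13 t=11 v=5: → [10,15); WM=10
i=14 t=13 v=5: → [10,15); WM=12
i=15 t=15 v=4: → [15,20); WM=14
i=16 t=18 v=9: → [15,20); WM=17; [10,15) fires=12
i=17 t=20 v=5: → [20,25); WM=19
i=18 t=21 v=4: → [20,25); WM=20; [15,20) fires=13
i=19 t=21 v=4: → [20,25); WM=20
i=20 t=23 v=2: → [20,25); WM=22
i=21 t=27 v=1: → [25,30); WM=26; [20,25) fires=15
i=22 t=28 v=2: → [25,30); WM=27
i=23 t=28 v=3: → [25,30); WM=27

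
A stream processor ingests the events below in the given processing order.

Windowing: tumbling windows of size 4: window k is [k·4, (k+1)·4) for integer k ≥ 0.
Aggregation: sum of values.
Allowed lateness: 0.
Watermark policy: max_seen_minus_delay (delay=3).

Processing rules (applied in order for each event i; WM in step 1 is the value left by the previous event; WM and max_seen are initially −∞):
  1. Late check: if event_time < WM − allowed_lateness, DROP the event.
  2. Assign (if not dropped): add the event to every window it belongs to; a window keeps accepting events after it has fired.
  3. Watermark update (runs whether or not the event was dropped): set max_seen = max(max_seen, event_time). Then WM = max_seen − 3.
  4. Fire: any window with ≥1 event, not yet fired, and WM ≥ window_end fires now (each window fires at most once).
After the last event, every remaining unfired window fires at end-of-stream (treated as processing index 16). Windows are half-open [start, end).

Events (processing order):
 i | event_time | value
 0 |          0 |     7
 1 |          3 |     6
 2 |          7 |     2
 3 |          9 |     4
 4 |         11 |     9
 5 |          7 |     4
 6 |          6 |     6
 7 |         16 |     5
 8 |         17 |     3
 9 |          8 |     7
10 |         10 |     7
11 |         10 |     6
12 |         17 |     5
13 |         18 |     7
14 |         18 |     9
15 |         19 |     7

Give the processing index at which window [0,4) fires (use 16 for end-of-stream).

2

i=0 t=0 v=7: → [0,4); WM=-3
i=1 t=3 v=6: → [0,4); WM=0
i=2 t=7 v=2: → [4,8); WM=4; [0,4) fires=13
i=3 t=9 v=4: → [8,12); WM=6
i=4 t=11 v=9: → [8,12); WM=8; [4,8) fires=2
i=5 t=7 v=4: DROP (t<8-0); WM=8
i=6 t=6 v=6: DROP (t<8-0); WM=8
i=7 t=16 v=5: → [16,20); WM=13; [8,12) fires=13
i=8 t=17 v=3: → [16,20); WM=14
i=9 t=8 v=7: DROP (t<14-0); WM=14
i=10 t=10 v=7: DROP (t<14-0); WM=14
i=11 t=10 v=6: DROP (t<14-0); WM=14
i=12 t=17 v=5: → [16,20); WM=14
i=13 t=18 v=7: → [16,20); WM=15
i=14 t=18 v=9: → [16,20); WM=15
i=15 t=19 v=7: → [16,20); WM=16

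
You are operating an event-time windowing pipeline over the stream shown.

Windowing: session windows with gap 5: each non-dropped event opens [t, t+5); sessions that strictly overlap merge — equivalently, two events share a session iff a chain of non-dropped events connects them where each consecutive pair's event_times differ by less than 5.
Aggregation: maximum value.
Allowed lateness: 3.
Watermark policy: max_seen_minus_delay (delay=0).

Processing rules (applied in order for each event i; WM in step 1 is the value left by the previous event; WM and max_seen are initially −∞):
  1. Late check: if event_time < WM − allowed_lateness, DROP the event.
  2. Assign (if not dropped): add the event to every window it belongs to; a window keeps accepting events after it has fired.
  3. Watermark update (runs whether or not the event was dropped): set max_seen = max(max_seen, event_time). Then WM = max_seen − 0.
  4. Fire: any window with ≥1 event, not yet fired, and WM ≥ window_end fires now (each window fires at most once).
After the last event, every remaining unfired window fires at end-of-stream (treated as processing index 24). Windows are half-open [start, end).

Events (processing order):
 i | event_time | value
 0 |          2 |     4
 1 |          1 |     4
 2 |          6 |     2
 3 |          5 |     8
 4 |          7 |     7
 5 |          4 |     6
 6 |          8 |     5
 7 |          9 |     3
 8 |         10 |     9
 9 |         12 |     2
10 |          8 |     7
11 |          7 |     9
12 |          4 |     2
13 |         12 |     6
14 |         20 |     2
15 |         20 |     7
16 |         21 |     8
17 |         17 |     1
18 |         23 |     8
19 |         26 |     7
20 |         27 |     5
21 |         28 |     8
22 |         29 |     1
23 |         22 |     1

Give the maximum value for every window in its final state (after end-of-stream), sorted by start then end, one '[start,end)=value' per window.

i=0 t=2 v=4: → [2,7); WM=2
i=1 t=1 v=4: → [1,7); WM=2
i=2 t=6 v=2: → [1,11); WM=6
i=3 t=5 v=8: → [1,11); WM=6
i=4 t=7 v=7: → [1,12); WM=7
i=5 t=4 v=6: → [1,12); WM=7
i=6 t=8 v=5: → [1,13); WM=8
i=7 t=9 v=3: → [1,14); WM=9
i=8 t=10 v=9: → [1,15); WM=10
i=9 t=12 v=2: → [1,17); WM=12
i=10 t=8 v=7: DROP (t<12-3); WM=12
i=11 t=7 v=9: DROP (t<12-3); WM=12
i=12 t=4 v=2: DROP (t<12-3); WM=12
i=13 t=12 v=6: → [1,17); WM=12
i=14 t=20 v=2: → [20,25); WM=20
i=15 t=20 v=7: → [20,25); WM=20
i=16 t=21 v=8: → [20,26); WM=21
i=17 t=17 v=1: DROP (t<21-3); WM=21
i=18 t=23 v=8: → [20,28); WM=23
i=19 t=26 v=7: → [20,31); WM=26
i=20 t=27 v=5: → [20,32); WM=27
i=21 t=28 v=8: → [20,33); WM=28
i=22 t=29 v=1: → [20,34); WM=29
i=23 t=22 v=1: DROP (t<29-3); WM=29

[1,17)=9 [20,34)=8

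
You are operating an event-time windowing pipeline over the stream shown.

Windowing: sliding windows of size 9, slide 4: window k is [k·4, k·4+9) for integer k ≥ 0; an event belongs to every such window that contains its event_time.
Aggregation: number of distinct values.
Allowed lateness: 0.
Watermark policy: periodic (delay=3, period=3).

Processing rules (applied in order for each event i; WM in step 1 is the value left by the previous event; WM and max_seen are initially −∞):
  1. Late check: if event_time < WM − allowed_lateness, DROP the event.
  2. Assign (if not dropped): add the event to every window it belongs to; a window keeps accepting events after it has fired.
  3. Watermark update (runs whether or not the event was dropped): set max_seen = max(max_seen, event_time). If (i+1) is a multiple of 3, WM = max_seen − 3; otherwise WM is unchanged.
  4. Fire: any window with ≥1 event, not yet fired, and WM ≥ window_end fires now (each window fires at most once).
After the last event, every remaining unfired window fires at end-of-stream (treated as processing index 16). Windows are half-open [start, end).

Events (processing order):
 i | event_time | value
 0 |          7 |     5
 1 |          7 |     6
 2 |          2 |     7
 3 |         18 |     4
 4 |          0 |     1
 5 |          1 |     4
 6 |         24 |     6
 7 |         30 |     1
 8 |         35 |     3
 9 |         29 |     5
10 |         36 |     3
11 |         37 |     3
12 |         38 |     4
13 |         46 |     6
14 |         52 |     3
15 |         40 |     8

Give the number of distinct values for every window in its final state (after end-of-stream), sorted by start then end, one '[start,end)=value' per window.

i=0 t=7 v=5: → [4,13),[0,9); WM=−∞
i=1 t=7 v=6: → [4,13),[0,9); WM=−∞
i=2 t=2 v=7: → [0,9); WM=4
i=3 t=18 v=4: → [16,25),[12,21); WM=4
i=4 t=0 v=1: DROP (t<4-0); WM=4
i=5 t=1 v=4: DROP (t<4-0); WM=15; [0,9) fires=3 [4,13) fires=2
i=6 t=24 v=6: → [24,33),[20,29),[16,25); WM=15
i=7 t=30 v=1: → [28,37),[24,33); WM=15
i=8 t=35 v=3: → [32,41),[28,37); WM=32; [12,21) fires=1 [16,25) fires=2 [20,29) fires=1
i=9 t=29 v=5: DROP (t<32-0); WM=32
i=10 t=36 v=3: → [36,45),[32,41),[28,37); WM=32
i=11 t=37 v=3: → [36,45),[32,41); WM=34; [24,33) fires=2
i=12 t=38 v=4: → [36,45),[32,41); WM=34
i=13 t=46 v=6: → [44,53),[40,49); WM=34
i=14 t=52 v=3: → [52,61),[48,57),[44,53); WM=49; [28,37) fires=2 [32,41) fires=2 [36,45) fires=2 [40,49) fires=1
i=15 t=40 v=8: DROP (t<49-0); WM=49

[0,9)=3 [4,13)=2 [12,21)=1 [16,25)=2 [20,29)=1 [24,33)=2 [28,37)=2 [32,41)=2 [36,45)=2 [40,49)=1 [44,53)=2 [48,57)=1 [52,61)=1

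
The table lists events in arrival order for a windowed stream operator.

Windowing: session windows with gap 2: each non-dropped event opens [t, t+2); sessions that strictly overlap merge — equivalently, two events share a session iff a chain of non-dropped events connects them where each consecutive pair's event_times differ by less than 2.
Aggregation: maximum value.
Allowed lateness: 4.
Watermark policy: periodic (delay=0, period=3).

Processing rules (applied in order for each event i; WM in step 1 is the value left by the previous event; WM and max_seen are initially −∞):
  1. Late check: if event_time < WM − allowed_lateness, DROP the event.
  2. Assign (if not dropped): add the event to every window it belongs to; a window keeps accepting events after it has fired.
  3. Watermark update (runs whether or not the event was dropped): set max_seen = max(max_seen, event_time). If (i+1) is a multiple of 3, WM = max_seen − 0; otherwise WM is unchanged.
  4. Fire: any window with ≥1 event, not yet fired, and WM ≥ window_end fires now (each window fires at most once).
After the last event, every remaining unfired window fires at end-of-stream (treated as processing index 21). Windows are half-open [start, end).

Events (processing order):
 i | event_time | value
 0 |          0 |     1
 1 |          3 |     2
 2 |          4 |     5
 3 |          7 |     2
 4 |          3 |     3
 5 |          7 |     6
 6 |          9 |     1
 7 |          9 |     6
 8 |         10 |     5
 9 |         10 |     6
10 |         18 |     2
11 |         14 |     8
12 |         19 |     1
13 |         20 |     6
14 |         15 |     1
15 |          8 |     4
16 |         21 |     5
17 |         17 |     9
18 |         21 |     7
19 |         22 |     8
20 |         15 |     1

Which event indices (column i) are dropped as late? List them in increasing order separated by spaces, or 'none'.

i=0 t=0 v=1: → [0,2); WM=−∞
i=1 t=3 v=2: → [3,5); WM=−∞
i=2 t=4 v=5: → [3,6); WM=4
i=3 t=7 v=2: → [7,9); WM=4
i=4 t=3 v=3: → [3,6); WM=4
i=5 t=7 v=6: → [7,9); WM=7
i=6 t=9 v=1: → [9,11); WM=7
i=7 t=9 v=6: → [9,11); WM=7
i=8 t=10 v=5: → [9,12); WM=10
i=9 t=10 v=6: → [9,12); WM=10
i=10 t=18 v=2: → [18,20); WM=10
i=11 t=14 v=8: → [14,16); WM=18
i=12 t=19 v=1: → [18,21); WM=18
i=13 t=20 v=6: → [18,22); WM=18
i=14 t=15 v=1: → [14,17); WM=20
i=15 t=8 v=4: DROP (t<20-4); WM=20
i=16 t=21 v=5: → [18,23); WM=20
i=17 t=17 v=9: → [17,23); WM=21
i=18 t=21 v=7: → [17,23); WM=21
i=19 t=22 v=8: → [17,24); WM=21
i=20 t=15 v=1: DROP (t<21-4); WM=22

15 20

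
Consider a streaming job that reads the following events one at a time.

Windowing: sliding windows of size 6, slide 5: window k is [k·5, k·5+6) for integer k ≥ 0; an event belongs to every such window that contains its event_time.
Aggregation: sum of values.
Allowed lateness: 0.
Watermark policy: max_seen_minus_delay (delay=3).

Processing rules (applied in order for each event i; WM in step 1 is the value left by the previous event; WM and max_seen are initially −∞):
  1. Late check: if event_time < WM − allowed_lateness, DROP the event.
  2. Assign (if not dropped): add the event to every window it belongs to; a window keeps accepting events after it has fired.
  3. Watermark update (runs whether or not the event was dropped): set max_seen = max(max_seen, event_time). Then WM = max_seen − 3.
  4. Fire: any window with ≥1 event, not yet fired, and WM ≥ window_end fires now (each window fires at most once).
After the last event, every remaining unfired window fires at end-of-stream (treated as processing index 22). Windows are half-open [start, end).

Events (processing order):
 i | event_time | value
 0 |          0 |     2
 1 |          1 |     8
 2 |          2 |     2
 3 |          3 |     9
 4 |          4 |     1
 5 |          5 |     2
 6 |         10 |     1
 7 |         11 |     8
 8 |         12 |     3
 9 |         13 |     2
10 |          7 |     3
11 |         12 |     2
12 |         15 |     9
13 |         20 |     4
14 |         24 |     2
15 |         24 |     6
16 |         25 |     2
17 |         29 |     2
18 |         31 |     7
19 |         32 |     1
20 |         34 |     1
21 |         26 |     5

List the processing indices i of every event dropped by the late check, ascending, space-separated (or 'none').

10 21

i=0 t=0 v=2: → [0,6); WM=-3
i=1 t=1 v=8: → [0,6); WM=-2
i=2 t=2 v=2: → [0,6); WM=-1
i=3 t=3 v=9: → [0,6); WM=0
i=4 t=4 v=1: → [0,6); WM=1
i=5 t=5 v=2: → [5,11),[0,6); WM=2
i=6 t=10 v=1: → [10,16),[5,11); WM=7; [0,6) fires=24
i=7 t=11 v=8: → [10,16); WM=8
i=8 t=12 v=3: → [10,16); WM=9
i=9 t=13 v=2: → [10,16); WM=10
i=10 t=7 v=3: DROP (t<10-0); WM=10
i=11 t=12 v=2: → [10,16); WM=10
i=12 t=15 v=9: → [15,21),[10,16); WM=12; [5,11) fires=3
i=13 t=20 v=4: → [20,26),[15,21); WM=17; [10,16) fires=25
i=14 t=24 v=2: → [20,26); WM=21; [15,21) fires=13
i=15 t=24 v=6: → [20,26); WM=21
i=16 t=25 v=2: → [25,31),[20,26); WM=22
i=17 t=29 v=2: → [25,31); WM=26; [20,26) fires=14
i=18 t=31 v=7: → [30,36); WM=28
i=19 t=32 v=1: → [30,36); WM=29
i=20 t=34 v=1: → [30,36); WM=31; [25,31) fires=4
i=21 t=26 v=5: DROP (t<31-0); WM=31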